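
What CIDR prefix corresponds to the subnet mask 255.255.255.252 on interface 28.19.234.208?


Binary: 11111111.11111111.11111111.11111100
Count leading 1s
Prefix: /30


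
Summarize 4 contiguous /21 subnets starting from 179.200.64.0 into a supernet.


Original prefix: /21
Number of subnets: 4 = 2^2
New prefix = 21 - 2 = 19
Supernet: 179.200.64.0/19


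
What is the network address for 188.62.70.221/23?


IP:   10111100.00111110.01000110.11011101
Mask: 11111111.11111111.11111110.00000000
AND operation:
Net:  10111100.00111110.01000110.00000000
Network: 188.62.70.0/23


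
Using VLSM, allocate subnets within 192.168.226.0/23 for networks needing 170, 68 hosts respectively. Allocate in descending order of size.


170 hosts -> /24 (254 usable): 192.168.226.0/24
68 hosts -> /25 (126 usable): 192.168.227.0/25
Allocation: 192.168.226.0/24 (170 hosts, 254 usable); 192.168.227.0/25 (68 hosts, 126 usable)


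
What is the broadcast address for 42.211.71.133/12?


Network: 42.208.0.0/12
Host bits = 20
Set all host bits to 1:
Broadcast: 42.223.255.255


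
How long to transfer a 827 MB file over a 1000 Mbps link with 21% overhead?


Effective throughput = 1000 * (1 - 21/100) = 790 Mbps
File size in Mb = 827 * 8 = 6616 Mb
Time = 6616 / 790
Time = 8.3747 seconds


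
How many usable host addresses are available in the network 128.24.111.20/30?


Host bits = 32 - 30 = 2
Total addresses = 2^2 = 4
Usable = total - 2 (network and broadcast)
Usable hosts: 2


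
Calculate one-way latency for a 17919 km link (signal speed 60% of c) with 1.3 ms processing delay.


Speed = 0.6 * 3e5 km/s = 180000 km/s
Propagation delay = 17919 / 180000 = 0.0995 s = 99.55 ms
Processing delay = 1.3 ms
Total one-way latency = 100.85 ms


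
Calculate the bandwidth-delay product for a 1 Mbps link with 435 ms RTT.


BDP = bandwidth * RTT
= 1 Mbps * 435 ms
= 1 * 1e6 * 435 / 1000 bits
= 435000 bits
= 54375 bytes
= 53.1006 KB
BDP = 435000 bits (54375 bytes)


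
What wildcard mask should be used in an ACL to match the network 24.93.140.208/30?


Subnet mask: 255.255.255.252
Wildcard = 255.255.255.255 - subnet mask
255 - 255 = 0
255 - 255 = 0
255 - 255 = 0
255 - 252 = 3
Wildcard: 0.0.0.3


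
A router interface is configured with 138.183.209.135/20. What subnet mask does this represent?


/20 means 20 network bits, 12 host bits
Binary: 11111111111111111111000000000000
Mask: 255.255.240.0


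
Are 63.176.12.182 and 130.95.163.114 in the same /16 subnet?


Mask: 255.255.0.0
63.176.12.182 AND mask = 63.176.0.0
130.95.163.114 AND mask = 130.95.0.0
No, different subnets (63.176.0.0 vs 130.95.0.0)


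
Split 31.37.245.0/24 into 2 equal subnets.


New prefix = 24 + 1 = 25
Each subnet has 128 addresses
  31.37.245.0/25
  31.37.245.128/25
Subnets: 31.37.245.0/25, 31.37.245.128/25


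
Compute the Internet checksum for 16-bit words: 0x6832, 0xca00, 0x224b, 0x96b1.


Sum all words (with carry folding):
+ 0x6832 = 0x6832
+ 0xca00 = 0x3233
+ 0x224b = 0x547e
+ 0x96b1 = 0xeb2f
One's complement: ~0xeb2f
Checksum = 0x14d0


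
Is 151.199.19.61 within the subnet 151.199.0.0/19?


Subnet network: 151.199.0.0
Test IP AND mask: 151.199.0.0
Yes, 151.199.19.61 is in 151.199.0.0/19


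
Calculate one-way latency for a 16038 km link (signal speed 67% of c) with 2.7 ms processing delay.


Speed = 0.67 * 3e5 km/s = 201000 km/s
Propagation delay = 16038 / 201000 = 0.0798 s = 79.791 ms
Processing delay = 2.7 ms
Total one-way latency = 82.491 ms


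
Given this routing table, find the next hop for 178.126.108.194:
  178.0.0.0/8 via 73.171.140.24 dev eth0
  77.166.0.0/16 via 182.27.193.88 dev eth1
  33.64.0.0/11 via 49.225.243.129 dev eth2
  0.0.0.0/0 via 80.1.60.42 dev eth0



Longest prefix match for 178.126.108.194:
  /8 178.0.0.0: MATCH
  /16 77.166.0.0: no
  /11 33.64.0.0: no
  /0 0.0.0.0: MATCH
Selected: next-hop 73.171.140.24 via eth0 (matched /8)


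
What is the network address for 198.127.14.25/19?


IP:   11000110.01111111.00001110.00011001
Mask: 11111111.11111111.11100000.00000000
AND operation:
Net:  11000110.01111111.00000000.00000000
Network: 198.127.0.0/19


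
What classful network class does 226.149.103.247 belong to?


First octet: 226
Binary: 11100010
1110xxxx -> Class D (224-239)
Class D (multicast), default mask N/A


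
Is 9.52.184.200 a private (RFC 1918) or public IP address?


RFC 1918 private ranges:
  10.0.0.0/8 (10.0.0.0 - 10.255.255.255)
  172.16.0.0/12 (172.16.0.0 - 172.31.255.255)
  192.168.0.0/16 (192.168.0.0 - 192.168.255.255)
Public (not in any RFC 1918 range)


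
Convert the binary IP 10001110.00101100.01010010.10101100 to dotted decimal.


10001110 = 142
00101100 = 44
01010010 = 82
10101100 = 172
IP: 142.44.82.172


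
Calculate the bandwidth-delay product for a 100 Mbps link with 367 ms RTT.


BDP = bandwidth * RTT
= 100 Mbps * 367 ms
= 100 * 1e6 * 367 / 1000 bits
= 36700000 bits
= 4587500 bytes
= 4479.9805 KB
BDP = 36700000 bits (4587500 bytes)


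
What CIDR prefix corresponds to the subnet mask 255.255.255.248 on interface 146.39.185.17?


Binary: 11111111.11111111.11111111.11111000
Count leading 1s
Prefix: /29


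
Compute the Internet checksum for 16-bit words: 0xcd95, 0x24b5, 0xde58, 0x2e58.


Sum all words (with carry folding):
+ 0xcd95 = 0xcd95
+ 0x24b5 = 0xf24a
+ 0xde58 = 0xd0a3
+ 0x2e58 = 0xfefb
One's complement: ~0xfefb
Checksum = 0x0104


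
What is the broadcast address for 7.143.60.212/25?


Network: 7.143.60.128/25
Host bits = 7
Set all host bits to 1:
Broadcast: 7.143.60.255


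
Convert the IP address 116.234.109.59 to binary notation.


116 = 01110100
234 = 11101010
109 = 01101101
59 = 00111011
Binary: 01110100.11101010.01101101.00111011


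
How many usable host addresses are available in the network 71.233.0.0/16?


Host bits = 32 - 16 = 16
Total addresses = 2^16 = 65536
Usable = total - 2 (network and broadcast)
Usable hosts: 65534


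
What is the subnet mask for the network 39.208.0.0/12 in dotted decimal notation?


/12 means 12 network bits, 20 host bits
Binary: 11111111111100000000000000000000
Mask: 255.240.0.0


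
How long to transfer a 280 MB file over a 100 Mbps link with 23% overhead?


Effective throughput = 100 * (1 - 23/100) = 77 Mbps
File size in Mb = 280 * 8 = 2240 Mb
Time = 2240 / 77
Time = 29.0909 seconds


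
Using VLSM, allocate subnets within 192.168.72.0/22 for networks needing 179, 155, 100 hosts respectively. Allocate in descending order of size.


179 hosts -> /24 (254 usable): 192.168.72.0/24
155 hosts -> /24 (254 usable): 192.168.73.0/24
100 hosts -> /25 (126 usable): 192.168.74.0/25
Allocation: 192.168.72.0/24 (179 hosts, 254 usable); 192.168.73.0/24 (155 hosts, 254 usable); 192.168.74.0/25 (100 hosts, 126 usable)


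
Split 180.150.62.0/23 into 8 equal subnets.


New prefix = 23 + 3 = 26
Each subnet has 64 addresses
  180.150.62.0/26
  180.150.62.64/26
  180.150.62.128/26
  180.150.62.192/26
  180.150.63.0/26
  180.150.63.64/26
  180.150.63.128/26
  180.150.63.192/26
Subnets: 180.150.62.0/26, 180.150.62.64/26, 180.150.62.128/26, 180.150.62.192/26, 180.150.63.0/26, 180.150.63.64/26, 180.150.63.128/26, 180.150.63.192/26


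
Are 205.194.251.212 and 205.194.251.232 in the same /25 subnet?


Mask: 255.255.255.128
205.194.251.212 AND mask = 205.194.251.128
205.194.251.232 AND mask = 205.194.251.128
Yes, same subnet (205.194.251.128)


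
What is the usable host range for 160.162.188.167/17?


Network: 160.162.128.0
Broadcast: 160.162.255.255
First usable = network + 1
Last usable = broadcast - 1
Range: 160.162.128.1 to 160.162.255.254


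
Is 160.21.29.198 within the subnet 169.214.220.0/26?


Subnet network: 169.214.220.0
Test IP AND mask: 160.21.29.192
No, 160.21.29.198 is not in 169.214.220.0/26


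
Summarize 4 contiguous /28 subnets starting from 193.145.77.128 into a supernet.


Original prefix: /28
Number of subnets: 4 = 2^2
New prefix = 28 - 2 = 26
Supernet: 193.145.77.128/26


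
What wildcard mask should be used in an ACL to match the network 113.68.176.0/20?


Subnet mask: 255.255.240.0
Wildcard = 255.255.255.255 - subnet mask
255 - 255 = 0
255 - 255 = 0
255 - 240 = 15
255 - 0 = 255
Wildcard: 0.0.15.255


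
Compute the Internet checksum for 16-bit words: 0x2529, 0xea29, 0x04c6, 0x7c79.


Sum all words (with carry folding):
+ 0x2529 = 0x2529
+ 0xea29 = 0x0f53
+ 0x04c6 = 0x1419
+ 0x7c79 = 0x9092
One's complement: ~0x9092
Checksum = 0x6f6d


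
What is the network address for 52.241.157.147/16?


IP:   00110100.11110001.10011101.10010011
Mask: 11111111.11111111.00000000.00000000
AND operation:
Net:  00110100.11110001.00000000.00000000
Network: 52.241.0.0/16


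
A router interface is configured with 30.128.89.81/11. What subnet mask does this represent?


/11 means 11 network bits, 21 host bits
Binary: 11111111111000000000000000000000
Mask: 255.224.0.0


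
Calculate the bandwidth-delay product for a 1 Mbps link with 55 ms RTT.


BDP = bandwidth * RTT
= 1 Mbps * 55 ms
= 1 * 1e6 * 55 / 1000 bits
= 55000 bits
= 6875 bytes
= 6.7139 KB
BDP = 55000 bits (6875 bytes)


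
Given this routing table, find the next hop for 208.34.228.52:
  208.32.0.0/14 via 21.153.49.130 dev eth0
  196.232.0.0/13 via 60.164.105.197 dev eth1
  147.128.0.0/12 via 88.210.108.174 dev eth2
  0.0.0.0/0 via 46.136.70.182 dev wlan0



Longest prefix match for 208.34.228.52:
  /14 208.32.0.0: MATCH
  /13 196.232.0.0: no
  /12 147.128.0.0: no
  /0 0.0.0.0: MATCH
Selected: next-hop 21.153.49.130 via eth0 (matched /14)


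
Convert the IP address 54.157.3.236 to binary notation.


54 = 00110110
157 = 10011101
3 = 00000011
236 = 11101100
Binary: 00110110.10011101.00000011.11101100


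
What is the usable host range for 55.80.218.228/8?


Network: 55.0.0.0
Broadcast: 55.255.255.255
First usable = network + 1
Last usable = broadcast - 1
Range: 55.0.0.1 to 55.255.255.254


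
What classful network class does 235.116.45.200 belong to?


First octet: 235
Binary: 11101011
1110xxxx -> Class D (224-239)
Class D (multicast), default mask N/A


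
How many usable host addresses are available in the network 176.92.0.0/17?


Host bits = 32 - 17 = 15
Total addresses = 2^15 = 32768
Usable = total - 2 (network and broadcast)
Usable hosts: 32766


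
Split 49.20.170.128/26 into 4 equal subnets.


New prefix = 26 + 2 = 28
Each subnet has 16 addresses
  49.20.170.128/28
  49.20.170.144/28
  49.20.170.160/28
  49.20.170.176/28
Subnets: 49.20.170.128/28, 49.20.170.144/28, 49.20.170.160/28, 49.20.170.176/28


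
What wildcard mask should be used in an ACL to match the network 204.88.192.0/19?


Subnet mask: 255.255.224.0
Wildcard = 255.255.255.255 - subnet mask
255 - 255 = 0
255 - 255 = 0
255 - 224 = 31
255 - 0 = 255
Wildcard: 0.0.31.255


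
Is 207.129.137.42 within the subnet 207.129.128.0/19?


Subnet network: 207.129.128.0
Test IP AND mask: 207.129.128.0
Yes, 207.129.137.42 is in 207.129.128.0/19


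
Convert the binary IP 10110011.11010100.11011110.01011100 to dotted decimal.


10110011 = 179
11010100 = 212
11011110 = 222
01011100 = 92
IP: 179.212.222.92


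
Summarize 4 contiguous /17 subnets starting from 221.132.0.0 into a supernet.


Original prefix: /17
Number of subnets: 4 = 2^2
New prefix = 17 - 2 = 15
Supernet: 221.132.0.0/15


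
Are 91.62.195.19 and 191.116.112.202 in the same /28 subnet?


Mask: 255.255.255.240
91.62.195.19 AND mask = 91.62.195.16
191.116.112.202 AND mask = 191.116.112.192
No, different subnets (91.62.195.16 vs 191.116.112.192)


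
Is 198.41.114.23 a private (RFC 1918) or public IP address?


RFC 1918 private ranges:
  10.0.0.0/8 (10.0.0.0 - 10.255.255.255)
  172.16.0.0/12 (172.16.0.0 - 172.31.255.255)
  192.168.0.0/16 (192.168.0.0 - 192.168.255.255)
Public (not in any RFC 1918 range)


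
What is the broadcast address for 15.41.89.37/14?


Network: 15.40.0.0/14
Host bits = 18
Set all host bits to 1:
Broadcast: 15.43.255.255


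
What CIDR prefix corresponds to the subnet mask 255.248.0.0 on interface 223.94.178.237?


Binary: 11111111.11111000.00000000.00000000
Count leading 1s
Prefix: /13


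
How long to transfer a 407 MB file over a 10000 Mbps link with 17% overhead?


Effective throughput = 10000 * (1 - 17/100) = 8300 Mbps
File size in Mb = 407 * 8 = 3256 Mb
Time = 3256 / 8300
Time = 0.3923 seconds


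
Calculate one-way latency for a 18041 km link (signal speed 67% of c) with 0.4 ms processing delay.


Speed = 0.67 * 3e5 km/s = 201000 km/s
Propagation delay = 18041 / 201000 = 0.0898 s = 89.7562 ms
Processing delay = 0.4 ms
Total one-way latency = 90.1562 ms


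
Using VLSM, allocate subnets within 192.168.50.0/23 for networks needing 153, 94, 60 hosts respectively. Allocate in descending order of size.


153 hosts -> /24 (254 usable): 192.168.50.0/24
94 hosts -> /25 (126 usable): 192.168.51.0/25
60 hosts -> /26 (62 usable): 192.168.51.128/26
Allocation: 192.168.50.0/24 (153 hosts, 254 usable); 192.168.51.0/25 (94 hosts, 126 usable); 192.168.51.128/26 (60 hosts, 62 usable)


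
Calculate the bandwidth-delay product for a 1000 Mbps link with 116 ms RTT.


BDP = bandwidth * RTT
= 1000 Mbps * 116 ms
= 1000 * 1e6 * 116 / 1000 bits
= 116000000 bits
= 14500000 bytes
= 14160.1562 KB
BDP = 116000000 bits (14500000 bytes)


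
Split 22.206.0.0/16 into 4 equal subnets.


New prefix = 16 + 2 = 18
Each subnet has 16384 addresses
  22.206.0.0/18
  22.206.64.0/18
  22.206.128.0/18
  22.206.192.0/18
Subnets: 22.206.0.0/18, 22.206.64.0/18, 22.206.128.0/18, 22.206.192.0/18


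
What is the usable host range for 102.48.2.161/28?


Network: 102.48.2.160
Broadcast: 102.48.2.175
First usable = network + 1
Last usable = broadcast - 1
Range: 102.48.2.161 to 102.48.2.174


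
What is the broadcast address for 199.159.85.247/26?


Network: 199.159.85.192/26
Host bits = 6
Set all host bits to 1:
Broadcast: 199.159.85.255


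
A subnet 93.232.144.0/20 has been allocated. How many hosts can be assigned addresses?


Host bits = 32 - 20 = 12
Total addresses = 2^12 = 4096
Usable = total - 2 (network and broadcast)
Usable hosts: 4094


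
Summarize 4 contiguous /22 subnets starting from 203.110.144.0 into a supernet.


Original prefix: /22
Number of subnets: 4 = 2^2
New prefix = 22 - 2 = 20
Supernet: 203.110.144.0/20


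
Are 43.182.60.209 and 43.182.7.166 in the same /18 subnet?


Mask: 255.255.192.0
43.182.60.209 AND mask = 43.182.0.0
43.182.7.166 AND mask = 43.182.0.0
Yes, same subnet (43.182.0.0)


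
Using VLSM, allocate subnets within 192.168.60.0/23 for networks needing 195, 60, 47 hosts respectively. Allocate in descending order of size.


195 hosts -> /24 (254 usable): 192.168.60.0/24
60 hosts -> /26 (62 usable): 192.168.61.0/26
47 hosts -> /26 (62 usable): 192.168.61.64/26
Allocation: 192.168.60.0/24 (195 hosts, 254 usable); 192.168.61.0/26 (60 hosts, 62 usable); 192.168.61.64/26 (47 hosts, 62 usable)


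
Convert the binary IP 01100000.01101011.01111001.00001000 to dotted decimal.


01100000 = 96
01101011 = 107
01111001 = 121
00001000 = 8
IP: 96.107.121.8


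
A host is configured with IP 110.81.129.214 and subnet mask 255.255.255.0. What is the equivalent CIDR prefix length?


Binary: 11111111.11111111.11111111.00000000
Count leading 1s
Prefix: /24


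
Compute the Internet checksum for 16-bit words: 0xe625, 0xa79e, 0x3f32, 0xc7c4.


Sum all words (with carry folding):
+ 0xe625 = 0xe625
+ 0xa79e = 0x8dc4
+ 0x3f32 = 0xccf6
+ 0xc7c4 = 0x94bb
One's complement: ~0x94bb
Checksum = 0x6b44


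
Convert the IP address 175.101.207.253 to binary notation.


175 = 10101111
101 = 01100101
207 = 11001111
253 = 11111101
Binary: 10101111.01100101.11001111.11111101


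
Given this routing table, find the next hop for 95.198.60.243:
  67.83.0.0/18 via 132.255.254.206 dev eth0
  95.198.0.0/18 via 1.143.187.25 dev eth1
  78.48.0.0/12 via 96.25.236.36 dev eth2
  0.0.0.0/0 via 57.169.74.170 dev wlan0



Longest prefix match for 95.198.60.243:
  /18 67.83.0.0: no
  /18 95.198.0.0: MATCH
  /12 78.48.0.0: no
  /0 0.0.0.0: MATCH
Selected: next-hop 1.143.187.25 via eth1 (matched /18)


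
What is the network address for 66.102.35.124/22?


IP:   01000010.01100110.00100011.01111100
Mask: 11111111.11111111.11111100.00000000
AND operation:
Net:  01000010.01100110.00100000.00000000
Network: 66.102.32.0/22


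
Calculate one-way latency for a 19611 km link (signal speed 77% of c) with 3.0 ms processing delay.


Speed = 0.77 * 3e5 km/s = 231000 km/s
Propagation delay = 19611 / 231000 = 0.0849 s = 84.8961 ms
Processing delay = 3.0 ms
Total one-way latency = 87.8961 ms


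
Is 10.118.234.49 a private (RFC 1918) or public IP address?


RFC 1918 private ranges:
  10.0.0.0/8 (10.0.0.0 - 10.255.255.255)
  172.16.0.0/12 (172.16.0.0 - 172.31.255.255)
  192.168.0.0/16 (192.168.0.0 - 192.168.255.255)
Private (in 10.0.0.0/8)


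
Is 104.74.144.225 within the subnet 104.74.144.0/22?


Subnet network: 104.74.144.0
Test IP AND mask: 104.74.144.0
Yes, 104.74.144.225 is in 104.74.144.0/22


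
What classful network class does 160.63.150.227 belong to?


First octet: 160
Binary: 10100000
10xxxxxx -> Class B (128-191)
Class B, default mask 255.255.0.0 (/16)


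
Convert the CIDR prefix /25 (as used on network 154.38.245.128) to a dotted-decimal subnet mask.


/25 means 25 network bits, 7 host bits
Binary: 11111111111111111111111110000000
Mask: 255.255.255.128


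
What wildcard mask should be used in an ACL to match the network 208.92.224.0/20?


Subnet mask: 255.255.240.0
Wildcard = 255.255.255.255 - subnet mask
255 - 255 = 0
255 - 255 = 0
255 - 240 = 15
255 - 0 = 255
Wildcard: 0.0.15.255


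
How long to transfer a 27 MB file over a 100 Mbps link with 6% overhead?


Effective throughput = 100 * (1 - 6/100) = 94 Mbps
File size in Mb = 27 * 8 = 216 Mb
Time = 216 / 94
Time = 2.2979 seconds


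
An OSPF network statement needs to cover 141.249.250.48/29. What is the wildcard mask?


Subnet mask: 255.255.255.248
Wildcard = 255.255.255.255 - subnet mask
255 - 255 = 0
255 - 255 = 0
255 - 255 = 0
255 - 248 = 7
Wildcard: 0.0.0.7


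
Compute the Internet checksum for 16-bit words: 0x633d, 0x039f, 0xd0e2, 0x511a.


Sum all words (with carry folding):
+ 0x633d = 0x633d
+ 0x039f = 0x66dc
+ 0xd0e2 = 0x37bf
+ 0x511a = 0x88d9
One's complement: ~0x88d9
Checksum = 0x7726


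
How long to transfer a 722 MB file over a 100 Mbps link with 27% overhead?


Effective throughput = 100 * (1 - 27/100) = 73 Mbps
File size in Mb = 722 * 8 = 5776 Mb
Time = 5776 / 73
Time = 79.1233 seconds


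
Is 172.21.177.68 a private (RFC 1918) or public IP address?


RFC 1918 private ranges:
  10.0.0.0/8 (10.0.0.0 - 10.255.255.255)
  172.16.0.0/12 (172.16.0.0 - 172.31.255.255)
  192.168.0.0/16 (192.168.0.0 - 192.168.255.255)
Private (in 172.16.0.0/12)


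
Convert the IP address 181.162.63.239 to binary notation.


181 = 10110101
162 = 10100010
63 = 00111111
239 = 11101111
Binary: 10110101.10100010.00111111.11101111


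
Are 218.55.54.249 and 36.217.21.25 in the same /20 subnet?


Mask: 255.255.240.0
218.55.54.249 AND mask = 218.55.48.0
36.217.21.25 AND mask = 36.217.16.0
No, different subnets (218.55.48.0 vs 36.217.16.0)


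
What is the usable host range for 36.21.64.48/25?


Network: 36.21.64.0
Broadcast: 36.21.64.127
First usable = network + 1
Last usable = broadcast - 1
Range: 36.21.64.1 to 36.21.64.126


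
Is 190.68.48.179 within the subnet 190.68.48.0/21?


Subnet network: 190.68.48.0
Test IP AND mask: 190.68.48.0
Yes, 190.68.48.179 is in 190.68.48.0/21


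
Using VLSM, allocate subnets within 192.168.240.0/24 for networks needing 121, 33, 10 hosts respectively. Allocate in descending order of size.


121 hosts -> /25 (126 usable): 192.168.240.0/25
33 hosts -> /26 (62 usable): 192.168.240.128/26
10 hosts -> /28 (14 usable): 192.168.240.192/28
Allocation: 192.168.240.0/25 (121 hosts, 126 usable); 192.168.240.128/26 (33 hosts, 62 usable); 192.168.240.192/28 (10 hosts, 14 usable)


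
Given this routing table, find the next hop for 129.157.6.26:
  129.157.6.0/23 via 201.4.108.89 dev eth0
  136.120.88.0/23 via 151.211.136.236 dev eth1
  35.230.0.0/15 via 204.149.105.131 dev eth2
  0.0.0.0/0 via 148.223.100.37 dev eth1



Longest prefix match for 129.157.6.26:
  /23 129.157.6.0: MATCH
  /23 136.120.88.0: no
  /15 35.230.0.0: no
  /0 0.0.0.0: MATCH
Selected: next-hop 201.4.108.89 via eth0 (matched /23)


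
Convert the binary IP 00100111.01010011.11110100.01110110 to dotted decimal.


00100111 = 39
01010011 = 83
11110100 = 244
01110110 = 118
IP: 39.83.244.118


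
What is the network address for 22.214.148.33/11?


IP:   00010110.11010110.10010100.00100001
Mask: 11111111.11100000.00000000.00000000
AND operation:
Net:  00010110.11000000.00000000.00000000
Network: 22.192.0.0/11


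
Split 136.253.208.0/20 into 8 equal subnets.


New prefix = 20 + 3 = 23
Each subnet has 512 addresses
  136.253.208.0/23
  136.253.210.0/23
  136.253.212.0/23
  136.253.214.0/23
  136.253.216.0/23
  136.253.218.0/23
  136.253.220.0/23
  136.253.222.0/23
Subnets: 136.253.208.0/23, 136.253.210.0/23, 136.253.212.0/23, 136.253.214.0/23, 136.253.216.0/23, 136.253.218.0/23, 136.253.220.0/23, 136.253.222.0/23


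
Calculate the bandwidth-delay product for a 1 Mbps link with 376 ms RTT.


BDP = bandwidth * RTT
= 1 Mbps * 376 ms
= 1 * 1e6 * 376 / 1000 bits
= 376000 bits
= 47000 bytes
= 45.8984 KB
BDP = 376000 bits (47000 bytes)


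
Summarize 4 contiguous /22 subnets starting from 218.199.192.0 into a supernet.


Original prefix: /22
Number of subnets: 4 = 2^2
New prefix = 22 - 2 = 20
Supernet: 218.199.192.0/20


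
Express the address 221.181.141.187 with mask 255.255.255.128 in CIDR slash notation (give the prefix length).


Binary: 11111111.11111111.11111111.10000000
Count leading 1s
Prefix: /25


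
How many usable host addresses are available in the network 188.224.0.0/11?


Host bits = 32 - 11 = 21
Total addresses = 2^21 = 2097152
Usable = total - 2 (network and broadcast)
Usable hosts: 2097150


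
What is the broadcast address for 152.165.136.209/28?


Network: 152.165.136.208/28
Host bits = 4
Set all host bits to 1:
Broadcast: 152.165.136.223


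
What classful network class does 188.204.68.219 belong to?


First octet: 188
Binary: 10111100
10xxxxxx -> Class B (128-191)
Class B, default mask 255.255.0.0 (/16)


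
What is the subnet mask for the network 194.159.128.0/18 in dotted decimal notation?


/18 means 18 network bits, 14 host bits
Binary: 11111111111111111100000000000000
Mask: 255.255.192.0


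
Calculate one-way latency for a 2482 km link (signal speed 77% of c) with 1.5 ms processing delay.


Speed = 0.77 * 3e5 km/s = 231000 km/s
Propagation delay = 2482 / 231000 = 0.0107 s = 10.7446 ms
Processing delay = 1.5 ms
Total one-way latency = 12.2446 ms


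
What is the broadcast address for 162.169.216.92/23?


Network: 162.169.216.0/23
Host bits = 9
Set all host bits to 1:
Broadcast: 162.169.217.255


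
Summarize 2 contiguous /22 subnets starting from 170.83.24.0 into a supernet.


Original prefix: /22
Number of subnets: 2 = 2^1
New prefix = 22 - 1 = 21
Supernet: 170.83.24.0/21


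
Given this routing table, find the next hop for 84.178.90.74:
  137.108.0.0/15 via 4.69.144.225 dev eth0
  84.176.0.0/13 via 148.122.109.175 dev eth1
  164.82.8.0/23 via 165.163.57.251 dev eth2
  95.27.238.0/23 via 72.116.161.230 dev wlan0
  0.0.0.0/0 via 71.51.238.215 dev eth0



Longest prefix match for 84.178.90.74:
  /15 137.108.0.0: no
  /13 84.176.0.0: MATCH
  /23 164.82.8.0: no
  /23 95.27.238.0: no
  /0 0.0.0.0: MATCH
Selected: next-hop 148.122.109.175 via eth1 (matched /13)


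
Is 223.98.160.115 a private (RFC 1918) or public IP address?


RFC 1918 private ranges:
  10.0.0.0/8 (10.0.0.0 - 10.255.255.255)
  172.16.0.0/12 (172.16.0.0 - 172.31.255.255)
  192.168.0.0/16 (192.168.0.0 - 192.168.255.255)
Public (not in any RFC 1918 range)


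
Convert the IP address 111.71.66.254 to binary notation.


111 = 01101111
71 = 01000111
66 = 01000010
254 = 11111110
Binary: 01101111.01000111.01000010.11111110


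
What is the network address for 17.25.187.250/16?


IP:   00010001.00011001.10111011.11111010
Mask: 11111111.11111111.00000000.00000000
AND operation:
Net:  00010001.00011001.00000000.00000000
Network: 17.25.0.0/16


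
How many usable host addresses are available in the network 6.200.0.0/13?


Host bits = 32 - 13 = 19
Total addresses = 2^19 = 524288
Usable = total - 2 (network and broadcast)
Usable hosts: 524286


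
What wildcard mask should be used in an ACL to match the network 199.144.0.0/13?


Subnet mask: 255.248.0.0
Wildcard = 255.255.255.255 - subnet mask
255 - 255 = 0
255 - 248 = 7
255 - 0 = 255
255 - 0 = 255
Wildcard: 0.7.255.255


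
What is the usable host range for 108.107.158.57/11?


Network: 108.96.0.0
Broadcast: 108.127.255.255
First usable = network + 1
Last usable = broadcast - 1
Range: 108.96.0.1 to 108.127.255.254


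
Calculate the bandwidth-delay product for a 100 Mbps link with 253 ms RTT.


BDP = bandwidth * RTT
= 100 Mbps * 253 ms
= 100 * 1e6 * 253 / 1000 bits
= 25300000 bits
= 3162500 bytes
= 3088.3789 KB
BDP = 25300000 bits (3162500 bytes)


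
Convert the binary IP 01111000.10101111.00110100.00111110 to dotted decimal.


01111000 = 120
10101111 = 175
00110100 = 52
00111110 = 62
IP: 120.175.52.62


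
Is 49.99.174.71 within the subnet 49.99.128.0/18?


Subnet network: 49.99.128.0
Test IP AND mask: 49.99.128.0
Yes, 49.99.174.71 is in 49.99.128.0/18


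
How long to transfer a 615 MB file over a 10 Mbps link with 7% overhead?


Effective throughput = 10 * (1 - 7/100) = 9.3 Mbps
File size in Mb = 615 * 8 = 4920 Mb
Time = 4920 / 9.3
Time = 529.0323 seconds


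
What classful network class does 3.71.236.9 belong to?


First octet: 3
Binary: 00000011
0xxxxxxx -> Class A (1-126)
Class A, default mask 255.0.0.0 (/8)


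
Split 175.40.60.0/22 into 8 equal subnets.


New prefix = 22 + 3 = 25
Each subnet has 128 addresses
  175.40.60.0/25
  175.40.60.128/25
  175.40.61.0/25
  175.40.61.128/25
  175.40.62.0/25
  175.40.62.128/25
  175.40.63.0/25
  175.40.63.128/25
Subnets: 175.40.60.0/25, 175.40.60.128/25, 175.40.61.0/25, 175.40.61.128/25, 175.40.62.0/25, 175.40.62.128/25, 175.40.63.0/25, 175.40.63.128/25


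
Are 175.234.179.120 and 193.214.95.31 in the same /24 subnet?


Mask: 255.255.255.0
175.234.179.120 AND mask = 175.234.179.0
193.214.95.31 AND mask = 193.214.95.0
No, different subnets (175.234.179.0 vs 193.214.95.0)


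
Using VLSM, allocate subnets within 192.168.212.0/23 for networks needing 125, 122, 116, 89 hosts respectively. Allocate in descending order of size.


125 hosts -> /25 (126 usable): 192.168.212.0/25
122 hosts -> /25 (126 usable): 192.168.212.128/25
116 hosts -> /25 (126 usable): 192.168.213.0/25
89 hosts -> /25 (126 usable): 192.168.213.128/25
Allocation: 192.168.212.0/25 (125 hosts, 126 usable); 192.168.212.128/25 (122 hosts, 126 usable); 192.168.213.0/25 (116 hosts, 126 usable); 192.168.213.128/25 (89 hosts, 126 usable)


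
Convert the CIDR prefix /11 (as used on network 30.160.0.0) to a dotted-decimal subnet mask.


/11 means 11 network bits, 21 host bits
Binary: 11111111111000000000000000000000
Mask: 255.224.0.0


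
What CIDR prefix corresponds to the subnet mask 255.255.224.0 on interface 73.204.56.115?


Binary: 11111111.11111111.11100000.00000000
Count leading 1s
Prefix: /19


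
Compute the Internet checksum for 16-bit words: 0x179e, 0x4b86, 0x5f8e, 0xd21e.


Sum all words (with carry folding):
+ 0x179e = 0x179e
+ 0x4b86 = 0x6324
+ 0x5f8e = 0xc2b2
+ 0xd21e = 0x94d1
One's complement: ~0x94d1
Checksum = 0x6b2e


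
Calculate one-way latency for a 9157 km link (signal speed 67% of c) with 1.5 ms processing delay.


Speed = 0.67 * 3e5 km/s = 201000 km/s
Propagation delay = 9157 / 201000 = 0.0456 s = 45.5572 ms
Processing delay = 1.5 ms
Total one-way latency = 47.0572 ms


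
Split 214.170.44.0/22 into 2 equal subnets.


New prefix = 22 + 1 = 23
Each subnet has 512 addresses
  214.170.44.0/23
  214.170.46.0/23
Subnets: 214.170.44.0/23, 214.170.46.0/23


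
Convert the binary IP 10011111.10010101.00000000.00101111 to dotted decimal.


10011111 = 159
10010101 = 149
00000000 = 0
00101111 = 47
IP: 159.149.0.47


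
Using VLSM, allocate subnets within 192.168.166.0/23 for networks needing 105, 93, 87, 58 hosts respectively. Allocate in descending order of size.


105 hosts -> /25 (126 usable): 192.168.166.0/25
93 hosts -> /25 (126 usable): 192.168.166.128/25
87 hosts -> /25 (126 usable): 192.168.167.0/25
58 hosts -> /26 (62 usable): 192.168.167.128/26
Allocation: 192.168.166.0/25 (105 hosts, 126 usable); 192.168.166.128/25 (93 hosts, 126 usable); 192.168.167.0/25 (87 hosts, 126 usable); 192.168.167.128/26 (58 hosts, 62 usable)


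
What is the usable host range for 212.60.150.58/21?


Network: 212.60.144.0
Broadcast: 212.60.151.255
First usable = network + 1
Last usable = broadcast - 1
Range: 212.60.144.1 to 212.60.151.254


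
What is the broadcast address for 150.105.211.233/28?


Network: 150.105.211.224/28
Host bits = 4
Set all host bits to 1:
Broadcast: 150.105.211.239


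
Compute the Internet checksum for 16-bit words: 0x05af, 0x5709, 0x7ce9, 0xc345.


Sum all words (with carry folding):
+ 0x05af = 0x05af
+ 0x5709 = 0x5cb8
+ 0x7ce9 = 0xd9a1
+ 0xc345 = 0x9ce7
One's complement: ~0x9ce7
Checksum = 0x6318


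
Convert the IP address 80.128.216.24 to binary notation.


80 = 01010000
128 = 10000000
216 = 11011000
24 = 00011000
Binary: 01010000.10000000.11011000.00011000


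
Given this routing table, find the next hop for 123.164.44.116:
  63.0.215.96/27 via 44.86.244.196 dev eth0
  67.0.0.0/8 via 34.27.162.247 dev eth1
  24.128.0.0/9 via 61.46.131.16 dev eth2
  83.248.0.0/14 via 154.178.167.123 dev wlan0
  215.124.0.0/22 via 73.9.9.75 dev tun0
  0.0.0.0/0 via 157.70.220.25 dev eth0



Longest prefix match for 123.164.44.116:
  /27 63.0.215.96: no
  /8 67.0.0.0: no
  /9 24.128.0.0: no
  /14 83.248.0.0: no
  /22 215.124.0.0: no
  /0 0.0.0.0: MATCH
Selected: next-hop 157.70.220.25 via eth0 (matched /0)


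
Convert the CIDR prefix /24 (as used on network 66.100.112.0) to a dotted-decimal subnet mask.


/24 means 24 network bits, 8 host bits
Binary: 11111111111111111111111100000000
Mask: 255.255.255.0


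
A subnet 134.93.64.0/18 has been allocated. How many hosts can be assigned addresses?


Host bits = 32 - 18 = 14
Total addresses = 2^14 = 16384
Usable = total - 2 (network and broadcast)
Usable hosts: 16382


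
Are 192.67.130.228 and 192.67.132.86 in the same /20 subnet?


Mask: 255.255.240.0
192.67.130.228 AND mask = 192.67.128.0
192.67.132.86 AND mask = 192.67.128.0
Yes, same subnet (192.67.128.0)


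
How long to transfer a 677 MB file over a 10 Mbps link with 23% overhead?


Effective throughput = 10 * (1 - 23/100) = 7.7 Mbps
File size in Mb = 677 * 8 = 5416 Mb
Time = 5416 / 7.7
Time = 703.3766 seconds


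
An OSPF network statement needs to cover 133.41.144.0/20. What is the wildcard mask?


Subnet mask: 255.255.240.0
Wildcard = 255.255.255.255 - subnet mask
255 - 255 = 0
255 - 255 = 0
255 - 240 = 15
255 - 0 = 255
Wildcard: 0.0.15.255


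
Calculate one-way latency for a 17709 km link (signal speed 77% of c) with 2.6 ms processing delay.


Speed = 0.77 * 3e5 km/s = 231000 km/s
Propagation delay = 17709 / 231000 = 0.0767 s = 76.6623 ms
Processing delay = 2.6 ms
Total one-way latency = 79.2623 ms


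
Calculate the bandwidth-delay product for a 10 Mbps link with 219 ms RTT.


BDP = bandwidth * RTT
= 10 Mbps * 219 ms
= 10 * 1e6 * 219 / 1000 bits
= 2190000 bits
= 273750 bytes
= 267.334 KB
BDP = 2190000 bits (273750 bytes)


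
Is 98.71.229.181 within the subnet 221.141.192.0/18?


Subnet network: 221.141.192.0
Test IP AND mask: 98.71.192.0
No, 98.71.229.181 is not in 221.141.192.0/18


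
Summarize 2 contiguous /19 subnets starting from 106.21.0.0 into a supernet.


Original prefix: /19
Number of subnets: 2 = 2^1
New prefix = 19 - 1 = 18
Supernet: 106.21.0.0/18


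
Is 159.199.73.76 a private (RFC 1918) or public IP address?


RFC 1918 private ranges:
  10.0.0.0/8 (10.0.0.0 - 10.255.255.255)
  172.16.0.0/12 (172.16.0.0 - 172.31.255.255)
  192.168.0.0/16 (192.168.0.0 - 192.168.255.255)
Public (not in any RFC 1918 range)


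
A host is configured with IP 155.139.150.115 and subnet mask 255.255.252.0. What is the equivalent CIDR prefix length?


Binary: 11111111.11111111.11111100.00000000
Count leading 1s
Prefix: /22


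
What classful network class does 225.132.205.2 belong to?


First octet: 225
Binary: 11100001
1110xxxx -> Class D (224-239)
Class D (multicast), default mask N/A


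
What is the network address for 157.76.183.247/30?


IP:   10011101.01001100.10110111.11110111
Mask: 11111111.11111111.11111111.11111100
AND operation:
Net:  10011101.01001100.10110111.11110100
Network: 157.76.183.244/30


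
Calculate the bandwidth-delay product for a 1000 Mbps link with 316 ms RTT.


BDP = bandwidth * RTT
= 1000 Mbps * 316 ms
= 1000 * 1e6 * 316 / 1000 bits
= 316000000 bits
= 39500000 bytes
= 38574.2188 KB
BDP = 316000000 bits (39500000 bytes)


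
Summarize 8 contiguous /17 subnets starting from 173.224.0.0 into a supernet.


Original prefix: /17
Number of subnets: 8 = 2^3
New prefix = 17 - 3 = 14
Supernet: 173.224.0.0/14


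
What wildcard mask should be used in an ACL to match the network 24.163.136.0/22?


Subnet mask: 255.255.252.0
Wildcard = 255.255.255.255 - subnet mask
255 - 255 = 0
255 - 255 = 0
255 - 252 = 3
255 - 0 = 255
Wildcard: 0.0.3.255


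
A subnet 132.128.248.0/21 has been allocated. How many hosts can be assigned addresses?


Host bits = 32 - 21 = 11
Total addresses = 2^11 = 2048
Usable = total - 2 (network and broadcast)
Usable hosts: 2046


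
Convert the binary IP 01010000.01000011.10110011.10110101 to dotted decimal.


01010000 = 80
01000011 = 67
10110011 = 179
10110101 = 181
IP: 80.67.179.181


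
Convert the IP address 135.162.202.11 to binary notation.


135 = 10000111
162 = 10100010
202 = 11001010
11 = 00001011
Binary: 10000111.10100010.11001010.00001011


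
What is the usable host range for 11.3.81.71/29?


Network: 11.3.81.64
Broadcast: 11.3.81.71
First usable = network + 1
Last usable = broadcast - 1
Range: 11.3.81.65 to 11.3.81.70


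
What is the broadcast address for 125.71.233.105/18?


Network: 125.71.192.0/18
Host bits = 14
Set all host bits to 1:
Broadcast: 125.71.255.255


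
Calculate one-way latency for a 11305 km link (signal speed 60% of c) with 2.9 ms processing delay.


Speed = 0.6 * 3e5 km/s = 180000 km/s
Propagation delay = 11305 / 180000 = 0.0628 s = 62.8056 ms
Processing delay = 2.9 ms
Total one-way latency = 65.7056 ms


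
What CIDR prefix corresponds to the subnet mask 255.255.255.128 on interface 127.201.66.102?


Binary: 11111111.11111111.11111111.10000000
Count leading 1s
Prefix: /25


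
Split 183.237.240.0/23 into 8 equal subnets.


New prefix = 23 + 3 = 26
Each subnet has 64 addresses
  183.237.240.0/26
  183.237.240.64/26
  183.237.240.128/26
  183.237.240.192/26
  183.237.241.0/26
  183.237.241.64/26
  183.237.241.128/26
  183.237.241.192/26
Subnets: 183.237.240.0/26, 183.237.240.64/26, 183.237.240.128/26, 183.237.240.192/26, 183.237.241.0/26, 183.237.241.64/26, 183.237.241.128/26, 183.237.241.192/26


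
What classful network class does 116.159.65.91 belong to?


First octet: 116
Binary: 01110100
0xxxxxxx -> Class A (1-126)
Class A, default mask 255.0.0.0 (/8)


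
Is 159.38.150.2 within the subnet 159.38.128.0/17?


Subnet network: 159.38.128.0
Test IP AND mask: 159.38.128.0
Yes, 159.38.150.2 is in 159.38.128.0/17


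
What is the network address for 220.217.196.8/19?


IP:   11011100.11011001.11000100.00001000
Mask: 11111111.11111111.11100000.00000000
AND operation:
Net:  11011100.11011001.11000000.00000000
Network: 220.217.192.0/19


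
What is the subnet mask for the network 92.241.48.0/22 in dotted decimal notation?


/22 means 22 network bits, 10 host bits
Binary: 11111111111111111111110000000000
Mask: 255.255.252.0


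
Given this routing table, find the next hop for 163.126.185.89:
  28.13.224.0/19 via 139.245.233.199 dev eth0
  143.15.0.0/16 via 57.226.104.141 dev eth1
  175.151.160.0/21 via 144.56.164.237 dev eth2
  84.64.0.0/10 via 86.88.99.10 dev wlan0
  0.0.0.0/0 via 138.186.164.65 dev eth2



Longest prefix match for 163.126.185.89:
  /19 28.13.224.0: no
  /16 143.15.0.0: no
  /21 175.151.160.0: no
  /10 84.64.0.0: no
  /0 0.0.0.0: MATCH
Selected: next-hop 138.186.164.65 via eth2 (matched /0)


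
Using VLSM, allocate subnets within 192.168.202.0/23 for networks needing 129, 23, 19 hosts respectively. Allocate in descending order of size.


129 hosts -> /24 (254 usable): 192.168.202.0/24
23 hosts -> /27 (30 usable): 192.168.203.0/27
19 hosts -> /27 (30 usable): 192.168.203.32/27
Allocation: 192.168.202.0/24 (129 hosts, 254 usable); 192.168.203.0/27 (23 hosts, 30 usable); 192.168.203.32/27 (19 hosts, 30 usable)


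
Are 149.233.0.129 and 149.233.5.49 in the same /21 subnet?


Mask: 255.255.248.0
149.233.0.129 AND mask = 149.233.0.0
149.233.5.49 AND mask = 149.233.0.0
Yes, same subnet (149.233.0.0)


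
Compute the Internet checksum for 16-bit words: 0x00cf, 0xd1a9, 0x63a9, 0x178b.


Sum all words (with carry folding):
+ 0x00cf = 0x00cf
+ 0xd1a9 = 0xd278
+ 0x63a9 = 0x3622
+ 0x178b = 0x4dad
One's complement: ~0x4dad
Checksum = 0xb252


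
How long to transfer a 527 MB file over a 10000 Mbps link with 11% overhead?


Effective throughput = 10000 * (1 - 11/100) = 8900 Mbps
File size in Mb = 527 * 8 = 4216 Mb
Time = 4216 / 8900
Time = 0.4737 seconds


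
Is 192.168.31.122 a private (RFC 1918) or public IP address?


RFC 1918 private ranges:
  10.0.0.0/8 (10.0.0.0 - 10.255.255.255)
  172.16.0.0/12 (172.16.0.0 - 172.31.255.255)
  192.168.0.0/16 (192.168.0.0 - 192.168.255.255)
Private (in 192.168.0.0/16)


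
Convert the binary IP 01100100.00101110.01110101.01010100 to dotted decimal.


01100100 = 100
00101110 = 46
01110101 = 117
01010100 = 84
IP: 100.46.117.84


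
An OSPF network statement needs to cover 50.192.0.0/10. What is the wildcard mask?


Subnet mask: 255.192.0.0
Wildcard = 255.255.255.255 - subnet mask
255 - 255 = 0
255 - 192 = 63
255 - 0 = 255
255 - 0 = 255
Wildcard: 0.63.255.255


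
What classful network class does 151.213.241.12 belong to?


First octet: 151
Binary: 10010111
10xxxxxx -> Class B (128-191)
Class B, default mask 255.255.0.0 (/16)


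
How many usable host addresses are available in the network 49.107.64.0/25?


Host bits = 32 - 25 = 7
Total addresses = 2^7 = 128
Usable = total - 2 (network and broadcast)
Usable hosts: 126


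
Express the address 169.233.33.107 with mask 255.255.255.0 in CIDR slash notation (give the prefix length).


Binary: 11111111.11111111.11111111.00000000
Count leading 1s
Prefix: /24


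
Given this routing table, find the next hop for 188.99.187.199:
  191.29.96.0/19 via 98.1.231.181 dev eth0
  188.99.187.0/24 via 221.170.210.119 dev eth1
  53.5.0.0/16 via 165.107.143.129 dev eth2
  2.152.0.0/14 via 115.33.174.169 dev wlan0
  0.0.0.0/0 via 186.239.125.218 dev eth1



Longest prefix match for 188.99.187.199:
  /19 191.29.96.0: no
  /24 188.99.187.0: MATCH
  /16 53.5.0.0: no
  /14 2.152.0.0: no
  /0 0.0.0.0: MATCH
Selected: next-hop 221.170.210.119 via eth1 (matched /24)
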